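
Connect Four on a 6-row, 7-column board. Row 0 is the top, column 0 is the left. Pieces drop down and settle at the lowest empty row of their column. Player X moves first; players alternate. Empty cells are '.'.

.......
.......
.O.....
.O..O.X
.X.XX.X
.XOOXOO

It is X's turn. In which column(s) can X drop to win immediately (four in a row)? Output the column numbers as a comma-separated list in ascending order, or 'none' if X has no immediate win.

Answer: 2,5

Derivation:
col 0: drop X → no win
col 1: drop X → no win
col 2: drop X → WIN!
col 3: drop X → no win
col 4: drop X → no win
col 5: drop X → WIN!
col 6: drop X → no win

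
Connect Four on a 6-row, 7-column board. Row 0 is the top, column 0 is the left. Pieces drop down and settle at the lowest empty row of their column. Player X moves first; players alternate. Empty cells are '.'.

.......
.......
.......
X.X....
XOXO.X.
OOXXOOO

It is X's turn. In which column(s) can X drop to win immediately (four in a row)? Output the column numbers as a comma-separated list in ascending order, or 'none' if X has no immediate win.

col 0: drop X → no win
col 1: drop X → no win
col 2: drop X → WIN!
col 3: drop X → no win
col 4: drop X → no win
col 5: drop X → no win
col 6: drop X → no win

Answer: 2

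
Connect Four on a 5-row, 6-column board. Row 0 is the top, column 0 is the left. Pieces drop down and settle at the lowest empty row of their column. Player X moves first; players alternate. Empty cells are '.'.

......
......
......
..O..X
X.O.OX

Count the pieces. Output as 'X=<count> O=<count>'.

X=3 O=3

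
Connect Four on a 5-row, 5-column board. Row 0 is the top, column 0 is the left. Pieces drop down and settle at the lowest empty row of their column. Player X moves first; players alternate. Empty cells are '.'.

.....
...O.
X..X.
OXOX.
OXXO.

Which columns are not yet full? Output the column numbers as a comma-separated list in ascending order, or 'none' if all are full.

col 0: top cell = '.' → open
col 1: top cell = '.' → open
col 2: top cell = '.' → open
col 3: top cell = '.' → open
col 4: top cell = '.' → open

Answer: 0,1,2,3,4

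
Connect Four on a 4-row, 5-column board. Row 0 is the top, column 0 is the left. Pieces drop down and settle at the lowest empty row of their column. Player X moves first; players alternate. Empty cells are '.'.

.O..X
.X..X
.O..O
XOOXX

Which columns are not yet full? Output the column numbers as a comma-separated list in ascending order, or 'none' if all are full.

Answer: 0,2,3

Derivation:
col 0: top cell = '.' → open
col 1: top cell = 'O' → FULL
col 2: top cell = '.' → open
col 3: top cell = '.' → open
col 4: top cell = 'X' → FULL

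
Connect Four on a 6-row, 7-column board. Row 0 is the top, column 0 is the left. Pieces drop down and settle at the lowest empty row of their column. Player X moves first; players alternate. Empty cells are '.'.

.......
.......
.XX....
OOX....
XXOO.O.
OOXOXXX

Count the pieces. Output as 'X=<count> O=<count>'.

X=9 O=8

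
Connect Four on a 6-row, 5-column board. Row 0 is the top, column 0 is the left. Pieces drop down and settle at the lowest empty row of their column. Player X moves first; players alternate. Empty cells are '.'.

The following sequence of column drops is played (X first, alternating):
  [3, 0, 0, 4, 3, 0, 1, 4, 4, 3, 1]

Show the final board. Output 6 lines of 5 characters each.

Move 1: X drops in col 3, lands at row 5
Move 2: O drops in col 0, lands at row 5
Move 3: X drops in col 0, lands at row 4
Move 4: O drops in col 4, lands at row 5
Move 5: X drops in col 3, lands at row 4
Move 6: O drops in col 0, lands at row 3
Move 7: X drops in col 1, lands at row 5
Move 8: O drops in col 4, lands at row 4
Move 9: X drops in col 4, lands at row 3
Move 10: O drops in col 3, lands at row 3
Move 11: X drops in col 1, lands at row 4

Answer: .....
.....
.....
O..OX
XX.XO
OX.XO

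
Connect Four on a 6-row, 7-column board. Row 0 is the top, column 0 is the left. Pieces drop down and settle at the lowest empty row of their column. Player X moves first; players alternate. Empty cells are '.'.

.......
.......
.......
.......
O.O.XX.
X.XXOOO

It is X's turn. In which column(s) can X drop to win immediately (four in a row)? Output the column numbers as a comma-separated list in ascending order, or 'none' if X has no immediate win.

Answer: 1

Derivation:
col 0: drop X → no win
col 1: drop X → WIN!
col 2: drop X → no win
col 3: drop X → no win
col 4: drop X → no win
col 5: drop X → no win
col 6: drop X → no win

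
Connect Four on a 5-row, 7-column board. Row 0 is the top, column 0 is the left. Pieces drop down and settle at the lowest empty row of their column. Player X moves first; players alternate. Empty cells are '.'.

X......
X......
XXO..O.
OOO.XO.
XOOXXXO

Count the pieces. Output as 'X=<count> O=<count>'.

X=9 O=9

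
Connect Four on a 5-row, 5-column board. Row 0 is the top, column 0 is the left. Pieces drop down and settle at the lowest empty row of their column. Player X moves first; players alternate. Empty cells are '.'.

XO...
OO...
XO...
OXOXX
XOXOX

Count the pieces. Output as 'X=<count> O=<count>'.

X=8 O=8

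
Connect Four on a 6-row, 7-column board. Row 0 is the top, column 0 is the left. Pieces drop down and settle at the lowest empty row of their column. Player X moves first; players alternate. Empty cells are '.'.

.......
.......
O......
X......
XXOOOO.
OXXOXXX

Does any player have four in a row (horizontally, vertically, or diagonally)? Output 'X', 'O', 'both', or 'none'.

O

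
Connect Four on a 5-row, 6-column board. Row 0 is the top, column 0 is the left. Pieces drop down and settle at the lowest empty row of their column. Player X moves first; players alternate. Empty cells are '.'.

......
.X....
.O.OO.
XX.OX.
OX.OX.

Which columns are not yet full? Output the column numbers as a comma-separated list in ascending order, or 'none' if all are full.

Answer: 0,1,2,3,4,5

Derivation:
col 0: top cell = '.' → open
col 1: top cell = '.' → open
col 2: top cell = '.' → open
col 3: top cell = '.' → open
col 4: top cell = '.' → open
col 5: top cell = '.' → open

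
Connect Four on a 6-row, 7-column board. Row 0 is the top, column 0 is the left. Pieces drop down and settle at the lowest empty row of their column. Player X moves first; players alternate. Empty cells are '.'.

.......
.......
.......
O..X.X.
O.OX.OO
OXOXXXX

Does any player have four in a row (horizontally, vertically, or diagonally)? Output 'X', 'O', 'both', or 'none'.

X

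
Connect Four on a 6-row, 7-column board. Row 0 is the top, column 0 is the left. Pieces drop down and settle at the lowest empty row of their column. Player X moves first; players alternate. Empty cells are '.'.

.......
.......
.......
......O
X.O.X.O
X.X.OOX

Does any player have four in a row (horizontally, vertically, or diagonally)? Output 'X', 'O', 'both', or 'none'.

none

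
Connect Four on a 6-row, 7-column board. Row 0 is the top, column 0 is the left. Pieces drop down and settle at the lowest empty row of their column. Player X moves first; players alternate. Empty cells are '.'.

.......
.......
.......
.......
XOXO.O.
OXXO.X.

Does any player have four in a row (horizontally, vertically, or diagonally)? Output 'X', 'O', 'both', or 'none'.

none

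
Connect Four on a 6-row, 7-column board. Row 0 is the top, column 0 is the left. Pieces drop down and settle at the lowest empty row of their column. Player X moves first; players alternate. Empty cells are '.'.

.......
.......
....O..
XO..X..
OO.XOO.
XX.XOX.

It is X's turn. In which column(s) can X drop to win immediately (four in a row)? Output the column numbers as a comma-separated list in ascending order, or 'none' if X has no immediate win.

col 0: drop X → no win
col 1: drop X → no win
col 2: drop X → WIN!
col 3: drop X → no win
col 4: drop X → no win
col 5: drop X → no win
col 6: drop X → no win

Answer: 2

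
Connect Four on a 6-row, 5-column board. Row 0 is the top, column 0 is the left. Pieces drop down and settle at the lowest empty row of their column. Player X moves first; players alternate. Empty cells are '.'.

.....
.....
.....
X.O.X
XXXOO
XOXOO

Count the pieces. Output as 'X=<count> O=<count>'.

X=7 O=6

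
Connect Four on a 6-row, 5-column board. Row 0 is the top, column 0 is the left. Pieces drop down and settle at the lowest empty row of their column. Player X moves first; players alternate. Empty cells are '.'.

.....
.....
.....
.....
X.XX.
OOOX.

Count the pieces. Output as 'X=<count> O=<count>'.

X=4 O=3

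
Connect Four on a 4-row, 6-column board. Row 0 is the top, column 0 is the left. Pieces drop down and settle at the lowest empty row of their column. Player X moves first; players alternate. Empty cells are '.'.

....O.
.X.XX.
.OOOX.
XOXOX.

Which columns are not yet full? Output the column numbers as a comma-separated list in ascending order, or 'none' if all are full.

Answer: 0,1,2,3,5

Derivation:
col 0: top cell = '.' → open
col 1: top cell = '.' → open
col 2: top cell = '.' → open
col 3: top cell = '.' → open
col 4: top cell = 'O' → FULL
col 5: top cell = '.' → open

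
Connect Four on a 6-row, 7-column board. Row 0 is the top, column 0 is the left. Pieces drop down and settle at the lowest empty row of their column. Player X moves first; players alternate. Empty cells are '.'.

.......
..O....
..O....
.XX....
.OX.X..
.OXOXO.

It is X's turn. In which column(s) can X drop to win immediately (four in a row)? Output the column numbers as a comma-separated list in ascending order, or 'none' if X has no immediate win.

col 0: drop X → no win
col 1: drop X → no win
col 2: drop X → no win
col 3: drop X → no win
col 4: drop X → no win
col 5: drop X → no win
col 6: drop X → no win

Answer: none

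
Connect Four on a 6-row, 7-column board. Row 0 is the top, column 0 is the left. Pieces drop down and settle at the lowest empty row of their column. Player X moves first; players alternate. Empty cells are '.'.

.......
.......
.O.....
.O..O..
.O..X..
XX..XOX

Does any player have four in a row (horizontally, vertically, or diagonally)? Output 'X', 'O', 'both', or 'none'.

none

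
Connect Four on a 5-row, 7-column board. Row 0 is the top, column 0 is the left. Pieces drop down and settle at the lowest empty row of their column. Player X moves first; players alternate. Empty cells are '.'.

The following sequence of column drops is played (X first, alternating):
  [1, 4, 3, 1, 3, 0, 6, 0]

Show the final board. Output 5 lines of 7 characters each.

Answer: .......
.......
.......
OO.X...
OX.XO.X

Derivation:
Move 1: X drops in col 1, lands at row 4
Move 2: O drops in col 4, lands at row 4
Move 3: X drops in col 3, lands at row 4
Move 4: O drops in col 1, lands at row 3
Move 5: X drops in col 3, lands at row 3
Move 6: O drops in col 0, lands at row 4
Move 7: X drops in col 6, lands at row 4
Move 8: O drops in col 0, lands at row 3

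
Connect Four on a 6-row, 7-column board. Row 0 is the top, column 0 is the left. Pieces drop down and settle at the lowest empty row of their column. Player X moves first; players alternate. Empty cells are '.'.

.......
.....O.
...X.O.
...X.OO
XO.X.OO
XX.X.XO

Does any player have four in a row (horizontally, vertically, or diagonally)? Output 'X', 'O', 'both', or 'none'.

both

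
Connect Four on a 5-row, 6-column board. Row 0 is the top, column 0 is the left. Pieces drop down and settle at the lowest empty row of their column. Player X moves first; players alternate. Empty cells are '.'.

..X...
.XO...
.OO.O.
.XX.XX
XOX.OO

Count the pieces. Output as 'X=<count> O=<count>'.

X=8 O=7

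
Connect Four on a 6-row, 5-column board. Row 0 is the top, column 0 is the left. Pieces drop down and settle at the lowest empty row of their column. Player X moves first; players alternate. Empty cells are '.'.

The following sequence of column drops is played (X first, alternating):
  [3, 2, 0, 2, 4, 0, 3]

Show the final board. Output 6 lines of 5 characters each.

Move 1: X drops in col 3, lands at row 5
Move 2: O drops in col 2, lands at row 5
Move 3: X drops in col 0, lands at row 5
Move 4: O drops in col 2, lands at row 4
Move 5: X drops in col 4, lands at row 5
Move 6: O drops in col 0, lands at row 4
Move 7: X drops in col 3, lands at row 4

Answer: .....
.....
.....
.....
O.OX.
X.OXX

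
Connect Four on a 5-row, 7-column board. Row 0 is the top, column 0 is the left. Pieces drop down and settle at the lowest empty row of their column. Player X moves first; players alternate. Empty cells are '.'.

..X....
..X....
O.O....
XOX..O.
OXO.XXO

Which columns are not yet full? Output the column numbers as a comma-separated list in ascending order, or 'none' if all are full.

Answer: 0,1,3,4,5,6

Derivation:
col 0: top cell = '.' → open
col 1: top cell = '.' → open
col 2: top cell = 'X' → FULL
col 3: top cell = '.' → open
col 4: top cell = '.' → open
col 5: top cell = '.' → open
col 6: top cell = '.' → open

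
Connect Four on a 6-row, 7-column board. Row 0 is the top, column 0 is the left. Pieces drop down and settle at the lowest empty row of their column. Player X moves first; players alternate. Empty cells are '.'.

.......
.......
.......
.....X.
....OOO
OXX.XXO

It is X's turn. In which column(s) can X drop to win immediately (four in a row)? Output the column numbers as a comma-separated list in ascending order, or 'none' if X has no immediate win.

Answer: 3

Derivation:
col 0: drop X → no win
col 1: drop X → no win
col 2: drop X → no win
col 3: drop X → WIN!
col 4: drop X → no win
col 5: drop X → no win
col 6: drop X → no win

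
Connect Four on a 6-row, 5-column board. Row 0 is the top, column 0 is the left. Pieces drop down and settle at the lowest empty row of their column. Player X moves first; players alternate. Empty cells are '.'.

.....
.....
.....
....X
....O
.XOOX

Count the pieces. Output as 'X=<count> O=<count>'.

X=3 O=3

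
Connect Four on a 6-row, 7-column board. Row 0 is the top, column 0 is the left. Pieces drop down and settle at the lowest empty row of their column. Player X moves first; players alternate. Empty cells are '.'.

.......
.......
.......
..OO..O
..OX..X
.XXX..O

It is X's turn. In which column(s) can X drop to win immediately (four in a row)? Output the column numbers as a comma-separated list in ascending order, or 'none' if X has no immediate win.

col 0: drop X → WIN!
col 1: drop X → no win
col 2: drop X → no win
col 3: drop X → no win
col 4: drop X → WIN!
col 5: drop X → no win
col 6: drop X → no win

Answer: 0,4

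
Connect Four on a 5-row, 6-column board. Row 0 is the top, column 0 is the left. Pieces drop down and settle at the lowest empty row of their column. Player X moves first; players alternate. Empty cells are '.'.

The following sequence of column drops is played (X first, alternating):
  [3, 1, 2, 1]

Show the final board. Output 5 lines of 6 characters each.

Answer: ......
......
......
.O....
.OXX..

Derivation:
Move 1: X drops in col 3, lands at row 4
Move 2: O drops in col 1, lands at row 4
Move 3: X drops in col 2, lands at row 4
Move 4: O drops in col 1, lands at row 3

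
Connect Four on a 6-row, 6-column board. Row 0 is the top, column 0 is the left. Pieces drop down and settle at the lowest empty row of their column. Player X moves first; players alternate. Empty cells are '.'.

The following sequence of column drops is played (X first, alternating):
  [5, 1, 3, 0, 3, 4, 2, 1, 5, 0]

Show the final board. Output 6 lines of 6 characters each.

Answer: ......
......
......
......
OO.X.X
OOXXOX

Derivation:
Move 1: X drops in col 5, lands at row 5
Move 2: O drops in col 1, lands at row 5
Move 3: X drops in col 3, lands at row 5
Move 4: O drops in col 0, lands at row 5
Move 5: X drops in col 3, lands at row 4
Move 6: O drops in col 4, lands at row 5
Move 7: X drops in col 2, lands at row 5
Move 8: O drops in col 1, lands at row 4
Move 9: X drops in col 5, lands at row 4
Move 10: O drops in col 0, lands at row 4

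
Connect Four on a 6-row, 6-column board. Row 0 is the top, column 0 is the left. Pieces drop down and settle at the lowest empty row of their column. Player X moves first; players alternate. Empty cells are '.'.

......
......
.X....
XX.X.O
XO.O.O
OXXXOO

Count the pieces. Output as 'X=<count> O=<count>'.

X=8 O=7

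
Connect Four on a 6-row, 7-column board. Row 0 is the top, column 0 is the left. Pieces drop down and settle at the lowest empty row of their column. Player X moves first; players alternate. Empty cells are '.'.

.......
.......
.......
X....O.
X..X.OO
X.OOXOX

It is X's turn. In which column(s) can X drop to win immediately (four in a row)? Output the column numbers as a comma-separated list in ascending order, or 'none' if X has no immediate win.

col 0: drop X → WIN!
col 1: drop X → no win
col 2: drop X → no win
col 3: drop X → no win
col 4: drop X → no win
col 5: drop X → no win
col 6: drop X → no win

Answer: 0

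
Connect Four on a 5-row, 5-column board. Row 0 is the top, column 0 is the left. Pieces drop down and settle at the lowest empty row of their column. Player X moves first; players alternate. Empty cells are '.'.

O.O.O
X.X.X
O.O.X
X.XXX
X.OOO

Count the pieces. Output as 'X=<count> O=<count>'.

X=9 O=8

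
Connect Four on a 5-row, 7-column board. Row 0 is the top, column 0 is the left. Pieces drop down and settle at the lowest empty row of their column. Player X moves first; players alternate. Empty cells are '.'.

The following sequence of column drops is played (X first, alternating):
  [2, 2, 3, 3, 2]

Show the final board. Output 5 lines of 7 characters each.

Answer: .......
.......
..X....
..OO...
..XX...

Derivation:
Move 1: X drops in col 2, lands at row 4
Move 2: O drops in col 2, lands at row 3
Move 3: X drops in col 3, lands at row 4
Move 4: O drops in col 3, lands at row 3
Move 5: X drops in col 2, lands at row 2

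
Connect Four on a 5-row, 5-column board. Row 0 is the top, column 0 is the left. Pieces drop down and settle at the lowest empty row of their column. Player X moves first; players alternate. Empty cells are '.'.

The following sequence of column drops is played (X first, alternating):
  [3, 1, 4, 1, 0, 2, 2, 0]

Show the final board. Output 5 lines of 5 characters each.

Move 1: X drops in col 3, lands at row 4
Move 2: O drops in col 1, lands at row 4
Move 3: X drops in col 4, lands at row 4
Move 4: O drops in col 1, lands at row 3
Move 5: X drops in col 0, lands at row 4
Move 6: O drops in col 2, lands at row 4
Move 7: X drops in col 2, lands at row 3
Move 8: O drops in col 0, lands at row 3

Answer: .....
.....
.....
OOX..
XOOXX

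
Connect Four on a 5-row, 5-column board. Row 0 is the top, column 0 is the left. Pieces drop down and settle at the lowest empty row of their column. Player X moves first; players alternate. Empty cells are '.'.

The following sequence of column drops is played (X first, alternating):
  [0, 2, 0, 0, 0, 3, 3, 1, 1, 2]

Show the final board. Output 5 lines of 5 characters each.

Move 1: X drops in col 0, lands at row 4
Move 2: O drops in col 2, lands at row 4
Move 3: X drops in col 0, lands at row 3
Move 4: O drops in col 0, lands at row 2
Move 5: X drops in col 0, lands at row 1
Move 6: O drops in col 3, lands at row 4
Move 7: X drops in col 3, lands at row 3
Move 8: O drops in col 1, lands at row 4
Move 9: X drops in col 1, lands at row 3
Move 10: O drops in col 2, lands at row 3

Answer: .....
X....
O....
XXOX.
XOOO.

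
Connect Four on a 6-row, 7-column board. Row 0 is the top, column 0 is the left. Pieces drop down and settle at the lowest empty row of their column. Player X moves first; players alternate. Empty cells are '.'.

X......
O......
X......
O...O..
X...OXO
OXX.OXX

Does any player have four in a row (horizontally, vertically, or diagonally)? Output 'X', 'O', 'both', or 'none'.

none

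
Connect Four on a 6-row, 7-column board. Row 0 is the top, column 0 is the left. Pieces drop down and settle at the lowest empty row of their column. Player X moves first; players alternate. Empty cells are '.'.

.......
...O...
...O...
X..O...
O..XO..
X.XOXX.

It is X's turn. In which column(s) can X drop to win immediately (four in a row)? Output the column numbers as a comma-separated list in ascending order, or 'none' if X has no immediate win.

Answer: none

Derivation:
col 0: drop X → no win
col 1: drop X → no win
col 2: drop X → no win
col 3: drop X → no win
col 4: drop X → no win
col 5: drop X → no win
col 6: drop X → no win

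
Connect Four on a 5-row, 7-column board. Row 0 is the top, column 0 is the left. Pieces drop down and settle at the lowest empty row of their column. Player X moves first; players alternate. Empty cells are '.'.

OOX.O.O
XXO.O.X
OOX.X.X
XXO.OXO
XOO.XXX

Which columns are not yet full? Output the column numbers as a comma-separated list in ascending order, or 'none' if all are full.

Answer: 3,5

Derivation:
col 0: top cell = 'O' → FULL
col 1: top cell = 'O' → FULL
col 2: top cell = 'X' → FULL
col 3: top cell = '.' → open
col 4: top cell = 'O' → FULL
col 5: top cell = '.' → open
col 6: top cell = 'O' → FULL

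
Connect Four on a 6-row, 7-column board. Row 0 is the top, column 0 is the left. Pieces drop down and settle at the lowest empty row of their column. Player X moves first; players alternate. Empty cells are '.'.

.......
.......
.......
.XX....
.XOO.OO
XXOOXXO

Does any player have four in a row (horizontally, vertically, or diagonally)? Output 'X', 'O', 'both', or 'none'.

none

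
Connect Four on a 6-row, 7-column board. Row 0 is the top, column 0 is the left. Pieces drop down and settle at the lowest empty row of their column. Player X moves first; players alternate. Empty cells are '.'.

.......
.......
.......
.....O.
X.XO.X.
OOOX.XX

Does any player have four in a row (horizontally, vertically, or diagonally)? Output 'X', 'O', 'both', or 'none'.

none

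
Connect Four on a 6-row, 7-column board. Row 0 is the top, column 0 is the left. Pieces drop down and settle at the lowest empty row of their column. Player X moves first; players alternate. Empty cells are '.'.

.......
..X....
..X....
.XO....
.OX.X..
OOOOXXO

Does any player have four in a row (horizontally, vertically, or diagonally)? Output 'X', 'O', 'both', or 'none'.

O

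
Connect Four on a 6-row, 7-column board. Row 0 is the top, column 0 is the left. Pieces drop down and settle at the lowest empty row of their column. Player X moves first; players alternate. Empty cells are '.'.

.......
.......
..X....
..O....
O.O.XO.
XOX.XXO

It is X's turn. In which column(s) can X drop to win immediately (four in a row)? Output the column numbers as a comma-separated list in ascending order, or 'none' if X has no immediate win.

col 0: drop X → no win
col 1: drop X → no win
col 2: drop X → no win
col 3: drop X → WIN!
col 4: drop X → no win
col 5: drop X → no win
col 6: drop X → no win

Answer: 3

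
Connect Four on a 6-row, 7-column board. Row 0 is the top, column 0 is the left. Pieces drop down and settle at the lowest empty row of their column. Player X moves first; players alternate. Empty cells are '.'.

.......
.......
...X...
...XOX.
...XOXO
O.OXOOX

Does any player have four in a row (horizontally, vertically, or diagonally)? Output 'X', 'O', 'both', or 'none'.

X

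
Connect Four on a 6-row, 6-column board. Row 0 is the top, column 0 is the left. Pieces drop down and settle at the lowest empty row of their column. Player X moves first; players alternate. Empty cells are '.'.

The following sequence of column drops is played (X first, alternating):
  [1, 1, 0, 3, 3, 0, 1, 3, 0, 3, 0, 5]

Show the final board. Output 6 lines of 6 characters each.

Move 1: X drops in col 1, lands at row 5
Move 2: O drops in col 1, lands at row 4
Move 3: X drops in col 0, lands at row 5
Move 4: O drops in col 3, lands at row 5
Move 5: X drops in col 3, lands at row 4
Move 6: O drops in col 0, lands at row 4
Move 7: X drops in col 1, lands at row 3
Move 8: O drops in col 3, lands at row 3
Move 9: X drops in col 0, lands at row 3
Move 10: O drops in col 3, lands at row 2
Move 11: X drops in col 0, lands at row 2
Move 12: O drops in col 5, lands at row 5

Answer: ......
......
X..O..
XX.O..
OO.X..
XX.O.O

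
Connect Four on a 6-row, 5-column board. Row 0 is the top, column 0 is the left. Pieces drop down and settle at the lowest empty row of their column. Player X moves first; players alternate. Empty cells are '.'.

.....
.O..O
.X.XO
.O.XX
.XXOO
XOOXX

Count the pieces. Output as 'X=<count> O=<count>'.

X=9 O=8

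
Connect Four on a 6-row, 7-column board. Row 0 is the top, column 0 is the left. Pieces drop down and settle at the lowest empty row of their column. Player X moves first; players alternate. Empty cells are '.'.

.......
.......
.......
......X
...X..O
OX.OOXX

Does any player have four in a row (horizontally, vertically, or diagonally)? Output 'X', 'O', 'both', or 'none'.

none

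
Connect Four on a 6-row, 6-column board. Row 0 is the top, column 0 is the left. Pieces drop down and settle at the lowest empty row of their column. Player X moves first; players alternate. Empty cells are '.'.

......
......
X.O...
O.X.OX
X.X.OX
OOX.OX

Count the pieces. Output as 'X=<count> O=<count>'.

X=8 O=7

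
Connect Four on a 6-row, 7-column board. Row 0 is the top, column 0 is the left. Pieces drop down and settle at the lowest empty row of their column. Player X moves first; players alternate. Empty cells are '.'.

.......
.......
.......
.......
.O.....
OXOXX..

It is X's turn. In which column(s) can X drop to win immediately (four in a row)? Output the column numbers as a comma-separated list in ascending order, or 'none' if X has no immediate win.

col 0: drop X → no win
col 1: drop X → no win
col 2: drop X → no win
col 3: drop X → no win
col 4: drop X → no win
col 5: drop X → no win
col 6: drop X → no win

Answer: none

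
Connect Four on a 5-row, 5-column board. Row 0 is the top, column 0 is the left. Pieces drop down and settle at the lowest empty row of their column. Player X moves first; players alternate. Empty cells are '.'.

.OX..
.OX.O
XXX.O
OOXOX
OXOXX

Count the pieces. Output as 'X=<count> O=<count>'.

X=10 O=9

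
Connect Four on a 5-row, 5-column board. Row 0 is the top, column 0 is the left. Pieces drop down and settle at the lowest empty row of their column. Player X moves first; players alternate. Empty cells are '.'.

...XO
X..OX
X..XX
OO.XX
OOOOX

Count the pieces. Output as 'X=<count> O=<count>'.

X=9 O=8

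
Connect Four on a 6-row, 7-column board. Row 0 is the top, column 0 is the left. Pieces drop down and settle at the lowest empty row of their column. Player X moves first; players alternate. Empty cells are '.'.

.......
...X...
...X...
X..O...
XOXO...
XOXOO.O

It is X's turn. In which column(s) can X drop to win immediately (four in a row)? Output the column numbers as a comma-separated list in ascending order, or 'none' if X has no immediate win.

Answer: 0

Derivation:
col 0: drop X → WIN!
col 1: drop X → no win
col 2: drop X → no win
col 3: drop X → no win
col 4: drop X → no win
col 5: drop X → no win
col 6: drop X → no win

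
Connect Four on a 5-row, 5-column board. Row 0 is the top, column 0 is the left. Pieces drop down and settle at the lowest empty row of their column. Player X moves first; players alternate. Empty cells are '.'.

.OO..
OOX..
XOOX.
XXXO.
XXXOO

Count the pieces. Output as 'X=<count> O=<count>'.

X=9 O=9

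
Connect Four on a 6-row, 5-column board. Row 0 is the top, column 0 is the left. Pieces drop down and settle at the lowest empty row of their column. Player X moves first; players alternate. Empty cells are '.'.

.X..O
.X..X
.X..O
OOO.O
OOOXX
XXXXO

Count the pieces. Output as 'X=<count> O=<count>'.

X=10 O=10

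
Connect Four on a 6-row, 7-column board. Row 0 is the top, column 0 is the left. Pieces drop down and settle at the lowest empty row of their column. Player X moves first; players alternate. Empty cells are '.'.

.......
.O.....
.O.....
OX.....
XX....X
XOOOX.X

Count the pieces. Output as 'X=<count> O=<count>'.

X=7 O=6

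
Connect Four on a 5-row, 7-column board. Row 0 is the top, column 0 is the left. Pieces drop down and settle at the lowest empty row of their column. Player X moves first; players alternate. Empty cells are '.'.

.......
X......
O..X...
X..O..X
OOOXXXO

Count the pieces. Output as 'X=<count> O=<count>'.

X=7 O=6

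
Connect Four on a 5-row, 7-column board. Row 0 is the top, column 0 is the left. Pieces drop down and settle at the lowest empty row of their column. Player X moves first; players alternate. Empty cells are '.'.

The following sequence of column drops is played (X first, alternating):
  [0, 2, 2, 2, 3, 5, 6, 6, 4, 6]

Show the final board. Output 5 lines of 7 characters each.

Move 1: X drops in col 0, lands at row 4
Move 2: O drops in col 2, lands at row 4
Move 3: X drops in col 2, lands at row 3
Move 4: O drops in col 2, lands at row 2
Move 5: X drops in col 3, lands at row 4
Move 6: O drops in col 5, lands at row 4
Move 7: X drops in col 6, lands at row 4
Move 8: O drops in col 6, lands at row 3
Move 9: X drops in col 4, lands at row 4
Move 10: O drops in col 6, lands at row 2

Answer: .......
.......
..O...O
..X...O
X.OXXOX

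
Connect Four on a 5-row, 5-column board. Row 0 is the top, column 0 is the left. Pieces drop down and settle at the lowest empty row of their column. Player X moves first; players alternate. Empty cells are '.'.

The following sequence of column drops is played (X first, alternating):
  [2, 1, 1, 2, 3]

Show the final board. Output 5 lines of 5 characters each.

Move 1: X drops in col 2, lands at row 4
Move 2: O drops in col 1, lands at row 4
Move 3: X drops in col 1, lands at row 3
Move 4: O drops in col 2, lands at row 3
Move 5: X drops in col 3, lands at row 4

Answer: .....
.....
.....
.XO..
.OXX.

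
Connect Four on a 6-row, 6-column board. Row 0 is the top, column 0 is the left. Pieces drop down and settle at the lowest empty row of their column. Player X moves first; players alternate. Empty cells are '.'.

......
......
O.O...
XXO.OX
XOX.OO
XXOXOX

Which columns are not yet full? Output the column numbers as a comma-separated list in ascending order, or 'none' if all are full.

Answer: 0,1,2,3,4,5

Derivation:
col 0: top cell = '.' → open
col 1: top cell = '.' → open
col 2: top cell = '.' → open
col 3: top cell = '.' → open
col 4: top cell = '.' → open
col 5: top cell = '.' → open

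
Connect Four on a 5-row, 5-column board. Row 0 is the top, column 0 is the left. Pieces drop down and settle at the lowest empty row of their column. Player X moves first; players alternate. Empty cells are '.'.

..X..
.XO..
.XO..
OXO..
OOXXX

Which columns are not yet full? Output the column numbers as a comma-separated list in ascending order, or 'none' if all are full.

Answer: 0,1,3,4

Derivation:
col 0: top cell = '.' → open
col 1: top cell = '.' → open
col 2: top cell = 'X' → FULL
col 3: top cell = '.' → open
col 4: top cell = '.' → open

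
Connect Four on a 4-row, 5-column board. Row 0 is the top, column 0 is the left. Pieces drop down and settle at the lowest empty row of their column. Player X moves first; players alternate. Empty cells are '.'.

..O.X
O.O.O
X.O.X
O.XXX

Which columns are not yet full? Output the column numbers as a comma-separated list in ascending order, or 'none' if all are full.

col 0: top cell = '.' → open
col 1: top cell = '.' → open
col 2: top cell = 'O' → FULL
col 3: top cell = '.' → open
col 4: top cell = 'X' → FULL

Answer: 0,1,3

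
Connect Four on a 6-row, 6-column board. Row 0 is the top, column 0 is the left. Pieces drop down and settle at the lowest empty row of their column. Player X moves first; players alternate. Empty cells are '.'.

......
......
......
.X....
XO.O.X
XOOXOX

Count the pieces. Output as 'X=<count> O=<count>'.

X=6 O=5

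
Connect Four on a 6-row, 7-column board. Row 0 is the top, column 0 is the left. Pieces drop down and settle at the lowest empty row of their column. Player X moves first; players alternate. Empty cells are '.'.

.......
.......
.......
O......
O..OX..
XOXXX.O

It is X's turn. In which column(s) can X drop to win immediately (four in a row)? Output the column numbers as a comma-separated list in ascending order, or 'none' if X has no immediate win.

Answer: 5

Derivation:
col 0: drop X → no win
col 1: drop X → no win
col 2: drop X → no win
col 3: drop X → no win
col 4: drop X → no win
col 5: drop X → WIN!
col 6: drop X → no win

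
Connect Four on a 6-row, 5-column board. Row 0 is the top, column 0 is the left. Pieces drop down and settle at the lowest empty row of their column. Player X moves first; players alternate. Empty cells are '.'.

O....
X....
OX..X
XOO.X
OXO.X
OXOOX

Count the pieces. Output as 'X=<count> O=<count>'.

X=9 O=9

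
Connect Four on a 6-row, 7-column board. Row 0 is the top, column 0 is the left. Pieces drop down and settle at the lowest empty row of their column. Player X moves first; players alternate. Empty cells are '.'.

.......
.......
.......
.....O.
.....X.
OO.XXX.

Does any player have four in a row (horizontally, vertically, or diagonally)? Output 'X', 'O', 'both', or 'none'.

none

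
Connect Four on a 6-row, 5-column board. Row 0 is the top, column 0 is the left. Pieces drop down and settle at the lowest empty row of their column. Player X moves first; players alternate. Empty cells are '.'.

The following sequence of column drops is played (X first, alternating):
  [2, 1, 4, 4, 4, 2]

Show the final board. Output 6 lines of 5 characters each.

Move 1: X drops in col 2, lands at row 5
Move 2: O drops in col 1, lands at row 5
Move 3: X drops in col 4, lands at row 5
Move 4: O drops in col 4, lands at row 4
Move 5: X drops in col 4, lands at row 3
Move 6: O drops in col 2, lands at row 4

Answer: .....
.....
.....
....X
..O.O
.OX.X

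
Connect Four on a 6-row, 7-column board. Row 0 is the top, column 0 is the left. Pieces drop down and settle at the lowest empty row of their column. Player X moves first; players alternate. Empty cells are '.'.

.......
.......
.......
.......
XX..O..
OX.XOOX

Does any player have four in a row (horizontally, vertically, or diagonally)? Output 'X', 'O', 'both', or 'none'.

none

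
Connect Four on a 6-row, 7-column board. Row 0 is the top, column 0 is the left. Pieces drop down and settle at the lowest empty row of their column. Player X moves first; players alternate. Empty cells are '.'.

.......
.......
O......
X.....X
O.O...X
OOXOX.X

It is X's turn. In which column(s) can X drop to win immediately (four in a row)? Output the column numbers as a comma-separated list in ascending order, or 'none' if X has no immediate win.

Answer: 6

Derivation:
col 0: drop X → no win
col 1: drop X → no win
col 2: drop X → no win
col 3: drop X → no win
col 4: drop X → no win
col 5: drop X → no win
col 6: drop X → WIN!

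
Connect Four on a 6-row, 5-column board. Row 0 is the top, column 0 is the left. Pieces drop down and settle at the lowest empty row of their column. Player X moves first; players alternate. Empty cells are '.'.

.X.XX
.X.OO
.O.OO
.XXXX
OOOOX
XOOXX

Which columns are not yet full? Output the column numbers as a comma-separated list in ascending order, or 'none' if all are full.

Answer: 0,2

Derivation:
col 0: top cell = '.' → open
col 1: top cell = 'X' → FULL
col 2: top cell = '.' → open
col 3: top cell = 'X' → FULL
col 4: top cell = 'X' → FULL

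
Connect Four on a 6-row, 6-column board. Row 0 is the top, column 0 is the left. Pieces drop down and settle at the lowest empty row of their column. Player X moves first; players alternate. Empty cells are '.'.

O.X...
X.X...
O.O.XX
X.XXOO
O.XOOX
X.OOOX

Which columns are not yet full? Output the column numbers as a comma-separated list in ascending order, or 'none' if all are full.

Answer: 1,3,4,5

Derivation:
col 0: top cell = 'O' → FULL
col 1: top cell = '.' → open
col 2: top cell = 'X' → FULL
col 3: top cell = '.' → open
col 4: top cell = '.' → open
col 5: top cell = '.' → open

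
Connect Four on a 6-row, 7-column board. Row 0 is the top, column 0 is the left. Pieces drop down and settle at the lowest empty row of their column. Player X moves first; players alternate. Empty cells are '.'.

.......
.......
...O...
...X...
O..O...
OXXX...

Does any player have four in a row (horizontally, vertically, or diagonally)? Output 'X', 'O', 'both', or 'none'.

none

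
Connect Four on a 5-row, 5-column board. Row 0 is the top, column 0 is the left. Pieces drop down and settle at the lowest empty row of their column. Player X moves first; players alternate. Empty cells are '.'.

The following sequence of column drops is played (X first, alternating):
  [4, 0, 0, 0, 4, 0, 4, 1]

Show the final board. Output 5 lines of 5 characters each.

Answer: .....
O....
O...X
X...X
OO..X

Derivation:
Move 1: X drops in col 4, lands at row 4
Move 2: O drops in col 0, lands at row 4
Move 3: X drops in col 0, lands at row 3
Move 4: O drops in col 0, lands at row 2
Move 5: X drops in col 4, lands at row 3
Move 6: O drops in col 0, lands at row 1
Move 7: X drops in col 4, lands at row 2
Move 8: O drops in col 1, lands at row 4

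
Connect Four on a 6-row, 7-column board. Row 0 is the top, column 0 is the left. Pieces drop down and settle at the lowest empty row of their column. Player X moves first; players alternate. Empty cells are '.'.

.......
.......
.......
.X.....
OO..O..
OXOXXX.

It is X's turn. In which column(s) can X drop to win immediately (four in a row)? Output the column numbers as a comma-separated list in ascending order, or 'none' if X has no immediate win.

col 0: drop X → no win
col 1: drop X → no win
col 2: drop X → no win
col 3: drop X → no win
col 4: drop X → no win
col 5: drop X → no win
col 6: drop X → WIN!

Answer: 6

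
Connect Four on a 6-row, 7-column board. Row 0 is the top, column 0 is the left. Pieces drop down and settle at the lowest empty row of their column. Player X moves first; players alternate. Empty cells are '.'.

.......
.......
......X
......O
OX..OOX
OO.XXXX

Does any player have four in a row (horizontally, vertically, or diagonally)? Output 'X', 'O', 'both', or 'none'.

X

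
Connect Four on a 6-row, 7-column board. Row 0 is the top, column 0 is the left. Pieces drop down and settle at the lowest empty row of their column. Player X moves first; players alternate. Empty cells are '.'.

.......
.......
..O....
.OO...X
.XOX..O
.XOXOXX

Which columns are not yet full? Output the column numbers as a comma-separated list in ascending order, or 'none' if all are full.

col 0: top cell = '.' → open
col 1: top cell = '.' → open
col 2: top cell = '.' → open
col 3: top cell = '.' → open
col 4: top cell = '.' → open
col 5: top cell = '.' → open
col 6: top cell = '.' → open

Answer: 0,1,2,3,4,5,6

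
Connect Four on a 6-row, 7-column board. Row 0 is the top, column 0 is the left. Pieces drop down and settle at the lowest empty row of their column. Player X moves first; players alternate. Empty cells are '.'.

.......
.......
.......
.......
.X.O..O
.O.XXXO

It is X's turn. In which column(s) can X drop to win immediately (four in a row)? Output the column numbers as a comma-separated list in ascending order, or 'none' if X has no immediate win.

col 0: drop X → no win
col 1: drop X → no win
col 2: drop X → WIN!
col 3: drop X → no win
col 4: drop X → no win
col 5: drop X → no win
col 6: drop X → no win

Answer: 2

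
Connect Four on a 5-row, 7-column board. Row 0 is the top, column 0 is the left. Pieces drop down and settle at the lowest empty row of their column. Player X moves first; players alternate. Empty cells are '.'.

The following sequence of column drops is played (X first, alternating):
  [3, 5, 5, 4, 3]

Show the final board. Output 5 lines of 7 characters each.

Move 1: X drops in col 3, lands at row 4
Move 2: O drops in col 5, lands at row 4
Move 3: X drops in col 5, lands at row 3
Move 4: O drops in col 4, lands at row 4
Move 5: X drops in col 3, lands at row 3

Answer: .......
.......
.......
...X.X.
...XOO.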